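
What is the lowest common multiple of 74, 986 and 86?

1568726

lcm(74, 986) = 74·986/gcd = 72964/2 = 36482
lcm(36482, 86) = 36482·86/gcd = 3137452/2 = 1568726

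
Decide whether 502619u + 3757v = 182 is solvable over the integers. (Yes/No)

gcd(502619, 3757): 502619 = 133·3757 + 2938; 3757 = 1·2938 + 819; 2938 = 3·819 + 481; 819 = 1·481 + 338; 481 = 1·338 + 143; 338 = 2·143 + 52; 143 = 2·52 + 39; 52 = 1·39 + 13; 39 = 3·13 + 0 → 13
13 divides 182, so a solution exists.

Yes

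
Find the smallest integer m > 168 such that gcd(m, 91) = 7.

Multiples of 7 above 168: 7·25, 7·26, … . Need the cofactor coprime to 91/7 = 13.
Checking s = 25, 26, … the first with gcd(s, 13) = 1 is s = 25, giving 175.

175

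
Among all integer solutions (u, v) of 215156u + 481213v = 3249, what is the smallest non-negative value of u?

794

Reduce mod 481213: 215156u ≡ 3249 (mod 481213). With g = gcd(215156, 481213) = 361 dividing 3249, divide through: 596u ≡ 9 (mod 1333).
Since gcd(596, 1333) = 1, u ≡ 9·(596)⁻¹ ≡ 794 (mod 1333). Smallest non-negative: 794.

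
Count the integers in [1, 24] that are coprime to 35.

17

Prime factors of 35: 5, 7. Count integers ≤ 24 divisible by none of them.
By inclusion–exclusion: 24 − ⌊24/5⌋ − ⌊24/7⌋ + ⌊24/35⌋ = 17.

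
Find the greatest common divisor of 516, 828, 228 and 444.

gcd(516, 828): 828 = 1·516 + 312; 516 = 1·312 + 204; 312 = 1·204 + 108; 204 = 1·108 + 96; 108 = 1·96 + 12; 96 = 8·12 + 0 → 12
gcd(12, 228): 228 = 19·12 + 0 → 12
gcd(12, 444): 444 = 37·12 + 0 → 12

12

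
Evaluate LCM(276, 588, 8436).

lcm(276, 588) = 276·588/gcd = 162288/12 = 13524
lcm(13524, 8436) = 13524·8436/gcd = 114088464/12 = 9507372

9507372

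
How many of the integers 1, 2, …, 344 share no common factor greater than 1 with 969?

205

Prime factors of 969: 3, 17, 19. Count integers ≤ 344 divisible by none of them.
By inclusion–exclusion: 344 − ⌊344/3⌋ − ⌊344/17⌋ − ⌊344/19⌋ + ⌊344/51⌋ + ⌊344/57⌋ + ⌊344/323⌋ − ⌊344/969⌋ = 205.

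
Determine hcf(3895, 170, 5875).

gcd(3895, 170): 3895 = 22·170 + 155; 170 = 1·155 + 15; 155 = 10·15 + 5; 15 = 3·5 + 0 → 5
gcd(5, 5875): 5875 = 1175·5 + 0 → 5

5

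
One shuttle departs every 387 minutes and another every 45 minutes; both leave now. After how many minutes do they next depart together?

gcd first: 387 = 8·45 + 27; 45 = 1·27 + 18; 27 = 1·18 + 9; 18 = 2·9 + 0 → gcd = 9
lcm = 387·45/gcd = 17415/9 = 1935

1935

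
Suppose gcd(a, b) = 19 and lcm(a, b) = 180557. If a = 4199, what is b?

a·b = gcd·lcm = 19·180557 = 3430583, so b = 3430583/4199 = 817.

817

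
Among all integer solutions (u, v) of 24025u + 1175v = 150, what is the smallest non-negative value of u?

Euclid: 24025 = 20·1175 + 525; 1175 = 2·525 + 125; 525 = 4·125 + 25; 125 = 5·25 + 0 → gcd = 25; 150 = 25·6.
Back-substitution yields 24025·(9) + 1175·(-184) = 25, so one solution is u = 9·6 = 54, v = -184·6 = -1104.
Solutions in u differ by 1175/25 = 47; the one in [0, 47) is 54 mod 47 = 7.

7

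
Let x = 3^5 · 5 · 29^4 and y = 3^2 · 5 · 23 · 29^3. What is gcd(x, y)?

min exponent per shared prime: 3^2 · 5 · 29^3 = 1097505

1097505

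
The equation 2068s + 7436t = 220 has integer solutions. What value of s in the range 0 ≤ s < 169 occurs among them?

gcd(2068, 7436) = 44 (Euclid: 7436 = 3·2068 + 1232; 2068 = 1·1232 + 836; 1232 = 1·836 + 396; 836 = 2·396 + 44; 396 = 9·44 + 0), and 44 | 220.
Extended Euclid: 2068·(18) + 7436·(-5) = 44. Scale by 5: s₀ = 90.
General solution s = s₀ + 169k; reducing mod 169 gives s = 90 (and t = -25).

90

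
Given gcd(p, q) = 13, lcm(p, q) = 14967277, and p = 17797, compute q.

Using pq = gcd(p,q)·lcm(p,q) = 13·14967277 = 194574601, we get q = 194574601/17797 = 10933.

10933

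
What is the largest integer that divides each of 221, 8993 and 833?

17

gcd(221, 8993): 8993 = 40·221 + 153; 221 = 1·153 + 68; 153 = 2·68 + 17; 68 = 4·17 + 0 → 17
gcd(17, 833): 833 = 49·17 + 0 → 17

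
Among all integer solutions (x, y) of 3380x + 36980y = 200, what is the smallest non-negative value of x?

11

Reduce mod 36980: 3380x ≡ 200 (mod 36980). With g = gcd(3380, 36980) = 20 dividing 200, divide through: 169x ≡ 10 (mod 1849).
Since gcd(169, 1849) = 1, x ≡ 10·(169)⁻¹ ≡ 11 (mod 1849). Smallest non-negative: 11.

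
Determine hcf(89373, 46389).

Euclid: 89373 = 1·46389 + 42984; 46389 = 1·42984 + 3405; 42984 = 12·3405 + 2124; 3405 = 1·2124 + 1281; 2124 = 1·1281 + 843; 1281 = 1·843 + 438; 843 = 1·438 + 405; 438 = 1·405 + 33; 405 = 12·33 + 9; 33 = 3·9 + 6; 9 = 1·6 + 3; 6 = 2·3 + 0. Last nonzero remainder: 3.

3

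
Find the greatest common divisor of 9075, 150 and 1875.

gcd(9075, 150): 9075 = 60·150 + 75; 150 = 2·75 + 0 → 75
gcd(75, 1875): 1875 = 25·75 + 0 → 75

75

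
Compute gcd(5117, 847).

5117 = 7 · 17 · 43
847 = 7 · 11²
Common: 7 = 7

7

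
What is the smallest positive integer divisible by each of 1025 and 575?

23575

1025 = 5² · 41; 575 = 5² · 23
max exponents: 5² · 23 · 41 = 23575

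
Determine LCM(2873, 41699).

119801227

2873 = 13² · 17; 41699 = 7² · 23 · 37
max exponents: 7² · 13² · 17 · 23 · 37 = 119801227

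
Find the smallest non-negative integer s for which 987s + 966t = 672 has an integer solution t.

32

gcd(987, 966) = 21 (Euclid: 987 = 1·966 + 21; 966 = 46·21 + 0), and 21 | 672.
Extended Euclid: 987·(1) + 966·(-1) = 21. Scale by 32: s₀ = 32.
General solution s = s₀ + 46k; reducing mod 46 gives s = 32 (and t = -32).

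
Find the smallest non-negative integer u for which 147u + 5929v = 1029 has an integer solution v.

Reduce mod 5929: 147u ≡ 1029 (mod 5929). With g = gcd(147, 5929) = 49 dividing 1029, divide through: 3u ≡ 21 (mod 121).
Since gcd(3, 121) = 1, u ≡ 21·(3)⁻¹ ≡ 7 (mod 121). Smallest non-negative: 7.

7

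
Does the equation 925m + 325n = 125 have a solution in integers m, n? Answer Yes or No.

Yes

By Bézout, 925m + 325n = 125 has integer solutions iff gcd(925, 325) | 125.
Euclid: 925 = 2·325 + 275; 325 = 1·275 + 50; 275 = 5·50 + 25; 50 = 2·25 + 0. gcd = 25; 125 mod 25 = 0. Yes.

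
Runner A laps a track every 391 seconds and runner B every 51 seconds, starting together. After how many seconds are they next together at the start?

391 = 17 · 23; 51 = 3 · 17
max exponents: 3 · 17 · 23 = 1173

1173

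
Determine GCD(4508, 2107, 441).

gcd(4508, 2107): 4508 = 2·2107 + 294; 2107 = 7·294 + 49; 294 = 6·49 + 0 → 49
gcd(49, 441): 441 = 9·49 + 0 → 49

49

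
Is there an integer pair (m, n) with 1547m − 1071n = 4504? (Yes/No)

gcd(1547, 1071): 1547 = 1·1071 + 476; 1071 = 2·476 + 119; 476 = 4·119 + 0 → 119
119 does not divide 4504, so a solution does not exist.

No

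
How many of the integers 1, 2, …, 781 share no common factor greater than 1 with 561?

Prime factors of 561: 3, 11, 17. Count integers ≤ 781 divisible by none of them.
By inclusion–exclusion: 781 − ⌊781/3⌋ − ⌊781/11⌋ − ⌊781/17⌋ + ⌊781/33⌋ + ⌊781/51⌋ + ⌊781/187⌋ − ⌊781/561⌋ = 446.

446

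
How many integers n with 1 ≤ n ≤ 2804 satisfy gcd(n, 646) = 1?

1250

Prime factors of 646: 2, 17, 19. Count integers ≤ 2804 divisible by none of them.
By inclusion–exclusion: 2804 − ⌊2804/2⌋ − ⌊2804/17⌋ − ⌊2804/19⌋ + ⌊2804/34⌋ + ⌊2804/38⌋ + ⌊2804/323⌋ − ⌊2804/646⌋ = 1250.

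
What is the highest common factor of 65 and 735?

65 = 5 · 13
735 = 3 · 5 · 7²
Common: 5 = 5

5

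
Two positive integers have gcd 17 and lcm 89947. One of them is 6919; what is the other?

221

m·n = gcd·lcm = 17·89947 = 1529099, so n = 1529099/6919 = 221.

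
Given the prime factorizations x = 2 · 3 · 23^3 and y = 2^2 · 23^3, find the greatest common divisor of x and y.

min exponent per shared prime: 2 · 23^3 = 24334

24334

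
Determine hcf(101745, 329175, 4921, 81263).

gcd(101745, 329175): 329175 = 3·101745 + 23940; 101745 = 4·23940 + 5985; 23940 = 4·5985 + 0 → 5985
gcd(5985, 4921): 5985 = 1·4921 + 1064; 4921 = 4·1064 + 665; 1064 = 1·665 + 399; 665 = 1·399 + 266; 399 = 1·266 + 133; 266 = 2·133 + 0 → 133
gcd(133, 81263): 81263 = 611·133 + 0 → 133

133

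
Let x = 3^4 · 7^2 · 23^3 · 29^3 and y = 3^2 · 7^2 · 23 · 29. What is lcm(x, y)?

1177764882147

max exponent per prime: 3^4 · 7^2 · 23^3 · 29^3 = 1177764882147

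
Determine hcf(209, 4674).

19

Euclid: 4674 = 22·209 + 76; 209 = 2·76 + 57; 76 = 1·57 + 19; 57 = 3·19 + 0. Last nonzero remainder: 19.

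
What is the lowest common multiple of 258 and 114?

4902

258 = 2 · 3 · 43; 114 = 2 · 3 · 19
max exponents: 2 · 3 · 19 · 43 = 4902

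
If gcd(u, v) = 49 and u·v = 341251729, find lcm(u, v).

6964321

gcd·lcm = product, so lcm = 341251729/49 = 6964321.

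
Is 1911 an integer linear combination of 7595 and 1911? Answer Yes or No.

gcd(7595, 1911): 7595 = 3·1911 + 1862; 1911 = 1·1862 + 49; 1862 = 38·49 + 0 → 49
49 divides 1911, so a solution exists.

Yes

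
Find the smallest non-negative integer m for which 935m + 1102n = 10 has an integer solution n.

772

Euclid: 1102 = 1·935 + 167; 935 = 5·167 + 100; 167 = 1·100 + 67; 100 = 1·67 + 33; 67 = 2·33 + 1; 33 = 33·1 + 0 → gcd = 1; 10 = 1·10.
Back-substitution yields 935·(-33) + 1102·(28) = 1, so one solution is m = -33·10 = -330, n = 28·10 = 280.
Solutions in m differ by 1102/1 = 1102; the one in [0, 1102) is -330 mod 1102 = 772.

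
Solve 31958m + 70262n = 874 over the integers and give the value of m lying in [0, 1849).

1583

Euclid: 70262 = 2·31958 + 6346; 31958 = 5·6346 + 228; 6346 = 27·228 + 190; 228 = 1·190 + 38; 190 = 5·38 + 0 → gcd = 38; 874 = 38·23.
Back-substitution yields 31958·(310) + 70262·(-141) = 38, so one solution is m = 310·23 = 7130, n = -141·23 = -3243.
Solutions in m differ by 70262/38 = 1849; the one in [0, 1849) is 7130 mod 1849 = 1583.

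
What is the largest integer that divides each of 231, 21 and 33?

231 = 3 · 7 · 11; 21 = 3 · 7; 33 = 3 · 11
gcd takes min exponent of each prime: 3 = 3

3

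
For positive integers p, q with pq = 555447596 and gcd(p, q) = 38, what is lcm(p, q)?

gcd·lcm = product, so lcm = 555447596/38 = 14617042.

14617042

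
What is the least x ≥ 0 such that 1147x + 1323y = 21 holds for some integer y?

Reduce mod 1323: 1147x ≡ 21 (mod 1323). With g = gcd(1147, 1323) = 1 dividing 21, divide through: 1147x ≡ 21 (mod 1323).
Since gcd(1147, 1323) = 1, x ≡ 21·(1147)⁻¹ ≡ 714 (mod 1323). Smallest non-negative: 714.

714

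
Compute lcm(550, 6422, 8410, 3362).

lcm(550, 6422) = 550·6422/gcd = 3532100/2 = 1766050
lcm(1766050, 8410) = 1766050·8410/gcd = 14852480500/10 = 1485248050
lcm(1485248050, 3362) = 1485248050·3362/gcd = 4993403944100/2 = 2496701972050

2496701972050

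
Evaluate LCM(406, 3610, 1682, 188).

1997694580

406 = 2 · 7 · 29; 3610 = 2 · 5 · 19²; 1682 = 2 · 29²; 188 = 2² · 47
lcm takes max exponent of each prime: 2² · 5 · 7 · 19² · 29² · 47 = 1997694580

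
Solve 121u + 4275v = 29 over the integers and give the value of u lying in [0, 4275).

gcd(121, 4275) = 1 (Euclid: 4275 = 35·121 + 40; 121 = 3·40 + 1; 40 = 40·1 + 0), and 1 | 29.
Extended Euclid: 121·(106) + 4275·(-3) = 1. Scale by 29: u₀ = 3074.
General solution u = u₀ + 4275t; reducing mod 4275 gives u = 3074 (and v = -87).

3074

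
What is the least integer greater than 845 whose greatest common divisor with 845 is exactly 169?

1014

845 = 169·5. Any t with gcd(t, 845) = 169 is a multiple of 169, say 169s, with s coprime to 5.
Need s > 845/169, so s ≥ 6. First s ≥ 6 with gcd(s, 5) = 1 is s = 6. Thus t = 169·6 = 1014.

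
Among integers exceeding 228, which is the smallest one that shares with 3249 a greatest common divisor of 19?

247

gcd(x, 3249) = 19 forces 19 | x; write x = 19s. Then gcd(19s, 19·171) = 19·gcd(s, 171), so need gcd(s, 171) = 1.
19s > 228 gives s ≥ 13. The least s ≥ 13 coprime to 171 is 13, so x = 19·13 = 247.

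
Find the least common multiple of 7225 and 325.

93925

gcd first: 7225 = 22·325 + 75; 325 = 4·75 + 25; 75 = 3·25 + 0 → gcd = 25
lcm = 7225·325/gcd = 2348125/25 = 93925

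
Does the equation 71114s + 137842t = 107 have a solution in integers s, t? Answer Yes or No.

No

By Bézout, 71114s + 137842t = 107 has integer solutions iff gcd(71114, 137842) | 107.
Euclid: 137842 = 1·71114 + 66728; 71114 = 1·66728 + 4386; 66728 = 15·4386 + 938; 4386 = 4·938 + 634; 938 = 1·634 + 304; 634 = 2·304 + 26; 304 = 11·26 + 18; 26 = 1·18 + 8; 18 = 2·8 + 2; 8 = 4·2 + 0. gcd = 2; 107 mod 2 = 1. No.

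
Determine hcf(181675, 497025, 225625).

181675 = 5² · 13² · 43; 497025 = 3² · 5² · 47²; 225625 = 5⁴ · 19²
gcd takes min exponent of each prime: 5² = 25

25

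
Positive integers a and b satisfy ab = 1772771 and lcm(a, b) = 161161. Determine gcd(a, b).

gcd·lcm = product, so gcd = 1772771/161161 = 11.

11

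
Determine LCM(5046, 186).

5046 = 2 · 3 · 29²; 186 = 2 · 3 · 31
max exponents: 2 · 3 · 29² · 31 = 156426

156426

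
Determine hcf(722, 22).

Euclid: 722 = 32·22 + 18; 22 = 1·18 + 4; 18 = 4·4 + 2; 4 = 2·2 + 0. Last nonzero remainder: 2.

2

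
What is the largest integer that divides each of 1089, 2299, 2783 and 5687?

1089 = 3² · 11²; 2299 = 11² · 19; 2783 = 11² · 23; 5687 = 11² · 47
gcd takes min exponent of each prime: 11² = 121

121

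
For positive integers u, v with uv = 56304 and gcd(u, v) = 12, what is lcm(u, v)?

4692

Since gcd(u,v)·lcm(u,v) = uv, lcm = 56304/12 = 4692.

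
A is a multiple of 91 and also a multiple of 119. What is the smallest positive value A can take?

91 = 7 · 13; 119 = 7 · 17
max exponents: 7 · 13 · 17 = 1547

1547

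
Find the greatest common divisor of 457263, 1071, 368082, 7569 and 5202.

9

gcd(457263, 1071): 457263 = 426·1071 + 1017; 1071 = 1·1017 + 54; 1017 = 18·54 + 45; 54 = 1·45 + 9; 45 = 5·9 + 0 → 9
gcd(9, 368082): 368082 = 40898·9 + 0 → 9
gcd(9, 7569): 7569 = 841·9 + 0 → 9
gcd(9, 5202): 5202 = 578·9 + 0 → 9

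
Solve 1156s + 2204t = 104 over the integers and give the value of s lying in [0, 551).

206

gcd(1156, 2204) = 4 (Euclid: 2204 = 1·1156 + 1048; 1156 = 1·1048 + 108; 1048 = 9·108 + 76; 108 = 1·76 + 32; 76 = 2·32 + 12; 32 = 2·12 + 8; 12 = 1·8 + 4; 8 = 2·4 + 0), and 4 | 104.
Extended Euclid: 1156·(-204) + 2204·(107) = 4. Scale by 26: s₀ = -5304.
General solution s = s₀ + 551k; reducing mod 551 gives s = 206 (and t = -108).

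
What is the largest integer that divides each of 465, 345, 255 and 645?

15

465 = 3 · 5 · 31; 345 = 3 · 5 · 23; 255 = 3 · 5 · 17; 645 = 3 · 5 · 43
gcd takes min exponent of each prime: 3 · 5 = 15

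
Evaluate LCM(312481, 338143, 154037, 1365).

312481 = 13² · 43²; 338143 = 13 · 19 · 37²; 154037 = 13 · 17² · 41; 1365 = 3 · 5 · 7 · 13
lcm takes max exponent of each prime: 3 · 5 · 7 · 13² · 17² · 19 · 37² · 41 · 43² = 10112340005781195

10112340005781195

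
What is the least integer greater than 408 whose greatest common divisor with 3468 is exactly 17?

425

3468 = 17·204. Any a with gcd(a, 3468) = 17 is a multiple of 17, say 17s, with s coprime to 204.
Need s > 408/17, so s ≥ 25. First s ≥ 25 with gcd(s, 204) = 1 is s = 25. Thus a = 17·25 = 425.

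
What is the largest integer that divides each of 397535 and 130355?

5

397535 = 5 · 43³
130355 = 5 · 29² · 31
Common: 5 = 5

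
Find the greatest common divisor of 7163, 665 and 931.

gcd(7163, 665): 7163 = 10·665 + 513; 665 = 1·513 + 152; 513 = 3·152 + 57; 152 = 2·57 + 38; 57 = 1·38 + 19; 38 = 2·19 + 0 → 19
gcd(19, 931): 931 = 49·19 + 0 → 19

19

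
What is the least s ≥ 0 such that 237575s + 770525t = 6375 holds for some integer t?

13

Reduce mod 770525: 237575s ≡ 6375 (mod 770525). With g = gcd(237575, 770525) = 425 dividing 6375, divide through: 559s ≡ 15 (mod 1813).
Since gcd(559, 1813) = 1, s ≡ 15·(559)⁻¹ ≡ 13 (mod 1813). Smallest non-negative: 13.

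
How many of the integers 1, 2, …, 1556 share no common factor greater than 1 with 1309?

Prime factors of 1309: 7, 11, 17. Count integers ≤ 1556 divisible by none of them.
By inclusion–exclusion: 1556 − ⌊1556/7⌋ − ⌊1556/11⌋ − ⌊1556/17⌋ + ⌊1556/77⌋ + ⌊1556/119⌋ + ⌊1556/187⌋ − ⌊1556/1309⌋ = 1142.

1142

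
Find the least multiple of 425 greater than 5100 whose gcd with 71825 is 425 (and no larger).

5950

gcd(k, 71825) = 425 forces 425 | k; write k = 425s. Then gcd(425s, 425·169) = 425·gcd(s, 169), so need gcd(s, 169) = 1.
425s > 5100 gives s ≥ 13. The least s ≥ 13 coprime to 169 is 14, so k = 425·14 = 5950.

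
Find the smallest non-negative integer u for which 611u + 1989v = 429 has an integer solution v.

gcd(611, 1989) = 13 (Euclid: 1989 = 3·611 + 156; 611 = 3·156 + 143; 156 = 1·143 + 13; 143 = 11·13 + 0), and 13 | 429.
Extended Euclid: 611·(-13) + 1989·(4) = 13. Scale by 33: u₀ = -429.
General solution u = u₀ + 153t; reducing mod 153 gives u = 30 (and v = -9).

30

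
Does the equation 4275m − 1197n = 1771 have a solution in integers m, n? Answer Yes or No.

No

gcd(4275, 1197): 4275 = 3·1197 + 684; 1197 = 1·684 + 513; 684 = 1·513 + 171; 513 = 3·171 + 0 → 171
171 does not divide 1771, so a solution does not exist.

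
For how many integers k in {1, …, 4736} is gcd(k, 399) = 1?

2565

399 = 3·7·19. Inclusion–exclusion on these primes:
4736 − ⌊4736/3⌋ − ⌊4736/7⌋ − ⌊4736/19⌋ + ⌊4736/21⌋ + ⌊4736/57⌋ + ⌊4736/133⌋ − ⌊4736/399⌋ = 2565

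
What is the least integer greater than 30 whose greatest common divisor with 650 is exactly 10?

650 = 10·65. Any k with gcd(k, 650) = 10 is a multiple of 10, say 10s, with s coprime to 65.
Need s > 30/10, so s ≥ 4. First s ≥ 4 with gcd(s, 65) = 1 is s = 4. Thus k = 10·4 = 40.

40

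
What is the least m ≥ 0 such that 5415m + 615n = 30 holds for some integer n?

10

gcd(5415, 615) = 15 (Euclid: 5415 = 8·615 + 495; 615 = 1·495 + 120; 495 = 4·120 + 15; 120 = 8·15 + 0), and 15 | 30.
Extended Euclid: 5415·(5) + 615·(-44) = 15. Scale by 2: m₀ = 10.
General solution m = m₀ + 41t; reducing mod 41 gives m = 10 (and n = -88).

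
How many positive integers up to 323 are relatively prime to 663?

Prime factors of 663: 3, 13, 17. Count integers ≤ 323 divisible by none of them.
By inclusion–exclusion: 323 − ⌊323/3⌋ − ⌊323/13⌋ − ⌊323/17⌋ + ⌊323/39⌋ + ⌊323/51⌋ + ⌊323/221⌋ − ⌊323/663⌋ = 188.

188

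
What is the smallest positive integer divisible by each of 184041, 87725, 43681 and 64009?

25480941153525

184041 = 3² · 11² · 13²; 87725 = 5² · 11² · 29; 43681 = 11² · 19²; 64009 = 11² · 23²
lcm takes max exponent of each prime: 3² · 5² · 11² · 13² · 19² · 23² · 29 = 25480941153525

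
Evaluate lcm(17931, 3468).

17931 = 3 · 43 · 139; 3468 = 2² · 3 · 17²
max exponents: 2² · 3 · 17² · 43 · 139 = 20728236

20728236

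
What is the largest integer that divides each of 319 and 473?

11

319 = 11 · 29
473 = 11 · 43
Common: 11 = 11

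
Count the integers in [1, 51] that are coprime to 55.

55 = 5·11. Inclusion–exclusion on these primes:
51 − ⌊51/5⌋ − ⌊51/11⌋ + ⌊51/55⌋ = 37

37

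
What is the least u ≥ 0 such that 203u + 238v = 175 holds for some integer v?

Euclid: 238 = 1·203 + 35; 203 = 5·35 + 28; 35 = 1·28 + 7; 28 = 4·7 + 0 → gcd = 7; 175 = 7·25.
Back-substitution yields 203·(-7) + 238·(6) = 7, so one solution is u = -7·25 = -175, v = 6·25 = 150.
Solutions in u differ by 238/7 = 34; the one in [0, 34) is -175 mod 34 = 29.

29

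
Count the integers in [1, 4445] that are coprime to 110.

110 = 2·5·11. Inclusion–exclusion on these primes:
4445 − ⌊4445/2⌋ − ⌊4445/5⌋ − ⌊4445/11⌋ + ⌊4445/10⌋ + ⌊4445/22⌋ + ⌊4445/55⌋ − ⌊4445/110⌋ = 1616

1616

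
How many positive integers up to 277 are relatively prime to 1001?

199

1001 = 7·11·13. Inclusion–exclusion on these primes:
277 − ⌊277/7⌋ − ⌊277/11⌋ − ⌊277/13⌋ + ⌊277/77⌋ + ⌊277/91⌋ + ⌊277/143⌋ − ⌊277/1001⌋ = 199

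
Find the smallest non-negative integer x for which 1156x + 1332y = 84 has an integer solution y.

219

Euclid: 1332 = 1·1156 + 176; 1156 = 6·176 + 100; 176 = 1·100 + 76; 100 = 1·76 + 24; 76 = 3·24 + 4; 24 = 6·4 + 0 → gcd = 4; 84 = 4·21.
Back-substitution yields 1156·(-53) + 1332·(46) = 4, so one solution is x = -53·21 = -1113, y = 46·21 = 966.
Solutions in x differ by 1332/4 = 333; the one in [0, 333) is -1113 mod 333 = 219.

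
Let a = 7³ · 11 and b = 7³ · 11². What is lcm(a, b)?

max exponent per prime: 7³ · 11² = 41503

41503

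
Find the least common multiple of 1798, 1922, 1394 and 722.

14024628346

1798 = 2 · 29 · 31; 1922 = 2 · 31²; 1394 = 2 · 17 · 41; 722 = 2 · 19²
lcm takes max exponent of each prime: 2 · 17 · 19² · 29 · 31² · 41 = 14024628346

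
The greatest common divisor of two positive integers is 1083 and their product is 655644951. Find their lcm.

gcd·lcm = product, so lcm = 655644951/1083 = 605397.

605397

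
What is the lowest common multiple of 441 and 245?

2205

gcd first: 441 = 1·245 + 196; 245 = 1·196 + 49; 196 = 4·49 + 0 → gcd = 49
lcm = 441·245/gcd = 108045/49 = 2205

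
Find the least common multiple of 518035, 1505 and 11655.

7417743165

518035 = 5 · 7 · 19² · 41; 1505 = 5 · 7 · 43; 11655 = 3² · 5 · 7 · 37
lcm takes max exponent of each prime: 3² · 5 · 7 · 19² · 37 · 41 · 43 = 7417743165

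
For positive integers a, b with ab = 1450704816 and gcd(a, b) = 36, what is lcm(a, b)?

Since gcd(a,b)·lcm(a,b) = ab, lcm = 1450704816/36 = 40297356.

40297356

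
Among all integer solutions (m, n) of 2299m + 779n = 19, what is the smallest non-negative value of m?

20

Euclid: 2299 = 2·779 + 741; 779 = 1·741 + 38; 741 = 19·38 + 19; 38 = 2·19 + 0 → gcd = 19; 19 = 19·1.
Back-substitution yields 2299·(20) + 779·(-59) = 19, so one solution is m = 20·1 = 20, n = -59·1 = -59.
Solutions in m differ by 779/19 = 41; the one in [0, 41) is 20 mod 41 = 20.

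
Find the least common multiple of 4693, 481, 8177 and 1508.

lcm(4693, 481) = 4693·481/gcd = 2257333/13 = 173641
lcm(173641, 8177) = 173641·8177/gcd = 1419862457/481 = 2951897
lcm(2951897, 1508) = 2951897·1508/gcd = 4451460676/13 = 342420052

342420052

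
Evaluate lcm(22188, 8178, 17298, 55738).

87188389452

22188 = 2² · 3 · 43²; 8178 = 2 · 3 · 29 · 47; 17298 = 2 · 3² · 31²; 55738 = 2 · 29 · 31²
lcm takes max exponent of each prime: 2² · 3² · 29 · 31² · 43² · 47 = 87188389452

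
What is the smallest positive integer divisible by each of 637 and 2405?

gcd first: 2405 = 3·637 + 494; 637 = 1·494 + 143; 494 = 3·143 + 65; 143 = 2·65 + 13; 65 = 5·13 + 0 → gcd = 13
lcm = 637·2405/gcd = 1531985/13 = 117845

117845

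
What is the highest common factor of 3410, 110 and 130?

3410 = 2 · 5 · 11 · 31; 110 = 2 · 5 · 11; 130 = 2 · 5 · 13
gcd takes min exponent of each prime: 2 · 5 = 10

10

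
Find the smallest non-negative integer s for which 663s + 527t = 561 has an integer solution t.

8

Reduce mod 527: 663s ≡ 561 (mod 527). With g = gcd(663, 527) = 17 dividing 561, divide through: 39s ≡ 33 (mod 31).
Since gcd(39, 31) = 1, s ≡ 33·(39)⁻¹ ≡ 8 (mod 31). Smallest non-negative: 8.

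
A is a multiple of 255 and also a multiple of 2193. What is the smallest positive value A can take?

255 = 3 · 5 · 17; 2193 = 3 · 17 · 43
max exponents: 3 · 5 · 17 · 43 = 10965

10965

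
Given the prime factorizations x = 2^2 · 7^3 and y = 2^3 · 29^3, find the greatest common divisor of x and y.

4

min exponent per shared prime: 2^2 = 4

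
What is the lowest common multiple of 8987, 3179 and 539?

127264907

8987 = 11 · 19 · 43; 3179 = 11 · 17²; 539 = 7² · 11
lcm takes max exponent of each prime: 7² · 11 · 17² · 19 · 43 = 127264907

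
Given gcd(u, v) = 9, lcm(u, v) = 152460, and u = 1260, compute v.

1089

u·v = gcd·lcm = 9·152460 = 1372140, so v = 1372140/1260 = 1089.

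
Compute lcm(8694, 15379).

19100718

gcd first: 15379 = 1·8694 + 6685; 8694 = 1·6685 + 2009; 6685 = 3·2009 + 658; 2009 = 3·658 + 35; 658 = 18·35 + 28; 35 = 1·28 + 7; 28 = 4·7 + 0 → gcd = 7
lcm = 8694·15379/gcd = 133705026/7 = 19100718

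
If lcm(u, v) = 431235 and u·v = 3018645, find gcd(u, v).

gcd·lcm = product, so gcd = 3018645/431235 = 7.

7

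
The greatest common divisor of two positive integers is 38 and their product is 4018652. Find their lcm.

Since gcd(u,v)·lcm(u,v) = uv, lcm = 4018652/38 = 105754.

105754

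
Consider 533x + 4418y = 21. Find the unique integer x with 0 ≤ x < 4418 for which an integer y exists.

1003

Reduce mod 4418: 533x ≡ 21 (mod 4418). With g = gcd(533, 4418) = 1 dividing 21, divide through: 533x ≡ 21 (mod 4418).
Since gcd(533, 4418) = 1, x ≡ 21·(533)⁻¹ ≡ 1003 (mod 4418). Smallest non-negative: 1003.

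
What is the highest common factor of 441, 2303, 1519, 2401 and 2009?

49

gcd(441, 2303): 2303 = 5·441 + 98; 441 = 4·98 + 49; 98 = 2·49 + 0 → 49
gcd(49, 1519): 1519 = 31·49 + 0 → 49
gcd(49, 2401): 2401 = 49·49 + 0 → 49
gcd(49, 2009): 2009 = 41·49 + 0 → 49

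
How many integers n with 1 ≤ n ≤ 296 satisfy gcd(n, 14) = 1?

14 = 2·7. Inclusion–exclusion on these primes:
296 − ⌊296/2⌋ − ⌊296/7⌋ + ⌊296/14⌋ = 127

127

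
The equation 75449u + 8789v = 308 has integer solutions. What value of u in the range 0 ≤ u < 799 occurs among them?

539

gcd(75449, 8789) = 11 (Euclid: 75449 = 8·8789 + 5137; 8789 = 1·5137 + 3652; 5137 = 1·3652 + 1485; 3652 = 2·1485 + 682; 1485 = 2·682 + 121; 682 = 5·121 + 77; 121 = 1·77 + 44; 77 = 1·44 + 33; 44 = 1·33 + 11; 33 = 3·11 + 0), and 11 | 308.
Extended Euclid: 75449·(219) + 8789·(-1880) = 11. Scale by 28: u₀ = 6132.
General solution u = u₀ + 799t; reducing mod 799 gives u = 539 (and v = -4627).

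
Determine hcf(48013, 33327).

Euclid: 48013 = 1·33327 + 14686; 33327 = 2·14686 + 3955; 14686 = 3·3955 + 2821; 3955 = 1·2821 + 1134; 2821 = 2·1134 + 553; 1134 = 2·553 + 28; 553 = 19·28 + 21; 28 = 1·21 + 7; 21 = 3·7 + 0. Last nonzero remainder: 7.

7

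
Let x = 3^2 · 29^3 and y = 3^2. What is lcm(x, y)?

219501

max exponent per prime: 3^2 · 29^3 = 219501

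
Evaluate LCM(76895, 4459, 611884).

lcm(76895, 4459) = 76895·4459/gcd = 342874805/91 = 3767855
lcm(3767855, 611884) = 3767855·611884/gcd = 2305490188820/91 = 25335057020

25335057020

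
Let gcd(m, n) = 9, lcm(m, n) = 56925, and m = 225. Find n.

2277

m·n = gcd·lcm = 9·56925 = 512325, so n = 512325/225 = 2277.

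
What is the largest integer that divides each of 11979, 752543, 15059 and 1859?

11

gcd(11979, 752543): 752543 = 62·11979 + 9845; 11979 = 1·9845 + 2134; 9845 = 4·2134 + 1309; 2134 = 1·1309 + 825; 1309 = 1·825 + 484; 825 = 1·484 + 341; 484 = 1·341 + 143; 341 = 2·143 + 55; 143 = 2·55 + 33; 55 = 1·33 + 22; 33 = 1·22 + 11; 22 = 2·11 + 0 → 11
gcd(11, 15059): 15059 = 1369·11 + 0 → 11
gcd(11, 1859): 1859 = 169·11 + 0 → 11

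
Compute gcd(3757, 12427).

289

Euclid: 12427 = 3·3757 + 1156; 3757 = 3·1156 + 289; 1156 = 4·289 + 0. Last nonzero remainder: 289.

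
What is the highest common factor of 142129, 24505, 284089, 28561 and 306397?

gcd(142129, 24505): 142129 = 5·24505 + 19604; 24505 = 1·19604 + 4901; 19604 = 4·4901 + 0 → 4901
gcd(4901, 284089): 284089 = 57·4901 + 4732; 4901 = 1·4732 + 169; 4732 = 28·169 + 0 → 169
gcd(169, 28561): 28561 = 169·169 + 0 → 169
gcd(169, 306397): 306397 = 1813·169 + 0 → 169

169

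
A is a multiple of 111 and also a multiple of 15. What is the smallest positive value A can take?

111 = 3 · 37; 15 = 3 · 5
max exponents: 3 · 5 · 37 = 555

555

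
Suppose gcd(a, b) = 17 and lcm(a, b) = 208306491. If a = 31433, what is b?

112659

Using ab = gcd(a,b)·lcm(a,b) = 17·208306491 = 3541210347, we get b = 3541210347/31433 = 112659.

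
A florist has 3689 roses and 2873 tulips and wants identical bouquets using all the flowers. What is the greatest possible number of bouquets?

17

3689 = 7 · 17 · 31
2873 = 13² · 17
Common: 17 = 17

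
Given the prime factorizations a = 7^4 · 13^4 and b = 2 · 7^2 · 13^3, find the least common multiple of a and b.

137149922

max exponent per prime: 2 · 7^4 · 13^4 = 137149922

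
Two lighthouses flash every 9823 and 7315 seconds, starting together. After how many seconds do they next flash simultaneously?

343805

9823 = 11 · 19 · 47; 7315 = 5 · 7 · 11 · 19
max exponents: 5 · 7 · 11 · 19 · 47 = 343805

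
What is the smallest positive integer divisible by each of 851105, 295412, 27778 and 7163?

851105 = 5 · 17² · 19 · 31; 295412 = 2² · 13² · 19 · 23; 27778 = 2 · 17 · 19 · 43; 7163 = 13 · 19 · 29
lcm takes max exponent of each prime: 2² · 5 · 13² · 17² · 19 · 23 · 29 · 31 · 43 = 16501526733380

16501526733380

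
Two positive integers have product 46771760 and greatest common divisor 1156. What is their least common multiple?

40460

gcd·lcm = product, so lcm = 46771760/1156 = 40460.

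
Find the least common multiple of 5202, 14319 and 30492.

14020191108

lcm(5202, 14319) = 5202·14319/gcd = 74487438/9 = 8276382
lcm(8276382, 30492) = 8276382·30492/gcd = 252363439944/18 = 14020191108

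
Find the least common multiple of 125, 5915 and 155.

4584125

125 = 5³; 5915 = 5 · 7 · 13²; 155 = 5 · 31
lcm takes max exponent of each prime: 5³ · 7 · 13² · 31 = 4584125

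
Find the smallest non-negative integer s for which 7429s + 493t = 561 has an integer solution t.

gcd(7429, 493) = 17 (Euclid: 7429 = 15·493 + 34; 493 = 14·34 + 17; 34 = 2·17 + 0), and 17 | 561.
Extended Euclid: 7429·(-14) + 493·(211) = 17. Scale by 33: s₀ = -462.
General solution s = s₀ + 29k; reducing mod 29 gives s = 2 (and t = -29).

2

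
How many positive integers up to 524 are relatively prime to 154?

204

Prime factors of 154: 2, 7, 11. Count integers ≤ 524 divisible by none of them.
By inclusion–exclusion: 524 − ⌊524/2⌋ − ⌊524/7⌋ − ⌊524/11⌋ + ⌊524/14⌋ + ⌊524/22⌋ + ⌊524/77⌋ − ⌊524/154⌋ = 204.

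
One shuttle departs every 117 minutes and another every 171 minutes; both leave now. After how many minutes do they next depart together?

2223

gcd first: 171 = 1·117 + 54; 117 = 2·54 + 9; 54 = 6·9 + 0 → gcd = 9
lcm = 117·171/gcd = 20007/9 = 2223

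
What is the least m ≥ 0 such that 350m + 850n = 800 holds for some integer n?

gcd(350, 850) = 50 (Euclid: 850 = 2·350 + 150; 350 = 2·150 + 50; 150 = 3·50 + 0), and 50 | 800.
Extended Euclid: 350·(5) + 850·(-2) = 50. Scale by 16: m₀ = 80.
General solution m = m₀ + 17t; reducing mod 17 gives m = 12 (and n = -4).

12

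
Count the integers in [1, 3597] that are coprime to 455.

Prime factors of 455: 5, 7, 13. Count integers ≤ 3597 divisible by none of them.
By inclusion–exclusion: 3597 − ⌊3597/5⌋ − ⌊3597/7⌋ − ⌊3597/13⌋ + ⌊3597/35⌋ + ⌊3597/65⌋ + ⌊3597/91⌋ − ⌊3597/455⌋ = 2278.

2278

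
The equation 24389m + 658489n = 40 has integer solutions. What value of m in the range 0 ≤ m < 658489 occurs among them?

94147

Euclid: 658489 = 26·24389 + 24375; 24389 = 1·24375 + 14; 24375 = 1741·14 + 1; 14 = 14·1 + 0 → gcd = 1; 40 = 1·40.
Back-substitution yields 24389·(-47033) + 658489·(1742) = 1, so one solution is m = -47033·40 = -1881320, n = 1742·40 = 69680.
Solutions in m differ by 658489/1 = 658489; the one in [0, 658489) is -1881320 mod 658489 = 94147.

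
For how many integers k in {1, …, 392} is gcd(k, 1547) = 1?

291

Prime factors of 1547: 7, 13, 17. Count integers ≤ 392 divisible by none of them.
By inclusion–exclusion: 392 − ⌊392/7⌋ − ⌊392/13⌋ − ⌊392/17⌋ + ⌊392/91⌋ + ⌊392/119⌋ + ⌊392/221⌋ − ⌊392/1547⌋ = 291.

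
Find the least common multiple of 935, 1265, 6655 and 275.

13010525

lcm(935, 1265) = 935·1265/gcd = 1182775/55 = 21505
lcm(21505, 6655) = 21505·6655/gcd = 143115775/55 = 2602105
lcm(2602105, 275) = 2602105·275/gcd = 715578875/55 = 13010525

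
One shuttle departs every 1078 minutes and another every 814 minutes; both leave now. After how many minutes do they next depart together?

39886

1078 = 2 · 7² · 11; 814 = 2 · 11 · 37
max exponents: 2 · 7² · 11 · 37 = 39886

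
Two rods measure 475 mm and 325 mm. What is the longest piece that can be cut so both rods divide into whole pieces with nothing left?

25

Euclid: 475 = 1·325 + 150; 325 = 2·150 + 25; 150 = 6·25 + 0. Last nonzero remainder: 25.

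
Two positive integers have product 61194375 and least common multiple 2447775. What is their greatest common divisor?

gcd·lcm = product, so gcd = 61194375/2447775 = 25.

25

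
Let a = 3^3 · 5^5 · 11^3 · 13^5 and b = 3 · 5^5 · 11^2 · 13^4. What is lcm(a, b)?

max exponent per prime: 3^3 · 5^5 · 11^3 · 13^5 = 41697364190625

41697364190625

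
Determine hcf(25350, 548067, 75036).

gcd(25350, 548067): 548067 = 21·25350 + 15717; 25350 = 1·15717 + 9633; 15717 = 1·9633 + 6084; 9633 = 1·6084 + 3549; 6084 = 1·3549 + 2535; 3549 = 1·2535 + 1014; 2535 = 2·1014 + 507; 1014 = 2·507 + 0 → 507
gcd(507, 75036): 75036 = 148·507 + 0 → 507

507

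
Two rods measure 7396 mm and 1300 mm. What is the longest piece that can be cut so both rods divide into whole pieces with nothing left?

Euclid: 7396 = 5·1300 + 896; 1300 = 1·896 + 404; 896 = 2·404 + 88; 404 = 4·88 + 52; 88 = 1·52 + 36; 52 = 1·36 + 16; 36 = 2·16 + 4; 16 = 4·4 + 0. Last nonzero remainder: 4.

4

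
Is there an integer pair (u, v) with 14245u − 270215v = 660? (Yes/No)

Yes

gcd(14245, 270215): 270215 = 18·14245 + 13805; 14245 = 1·13805 + 440; 13805 = 31·440 + 165; 440 = 2·165 + 110; 165 = 1·110 + 55; 110 = 2·55 + 0 → 55
55 divides 660, so a solution exists.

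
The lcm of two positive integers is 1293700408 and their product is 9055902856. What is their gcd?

7

From gcd × lcm = pq: gcd = 9055902856 / 1293700408 = 7.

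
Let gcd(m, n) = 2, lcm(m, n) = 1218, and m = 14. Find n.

Using mn = gcd(m,n)·lcm(m,n) = 2·1218 = 2436, we get n = 2436/14 = 174.

174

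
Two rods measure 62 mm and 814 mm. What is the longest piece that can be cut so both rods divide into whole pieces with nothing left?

2

Euclid: 814 = 13·62 + 8; 62 = 7·8 + 6; 8 = 1·6 + 2; 6 = 3·2 + 0. Last nonzero remainder: 2.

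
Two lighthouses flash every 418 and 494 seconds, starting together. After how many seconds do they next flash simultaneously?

5434

gcd first: 494 = 1·418 + 76; 418 = 5·76 + 38; 76 = 2·38 + 0 → gcd = 38
lcm = 418·494/gcd = 206492/38 = 5434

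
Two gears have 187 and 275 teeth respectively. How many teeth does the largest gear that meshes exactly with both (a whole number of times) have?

Euclid: 275 = 1·187 + 88; 187 = 2·88 + 11; 88 = 8·11 + 0. Last nonzero remainder: 11.

11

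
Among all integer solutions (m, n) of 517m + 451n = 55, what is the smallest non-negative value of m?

35

Euclid: 517 = 1·451 + 66; 451 = 6·66 + 55; 66 = 1·55 + 11; 55 = 5·11 + 0 → gcd = 11; 55 = 11·5.
Back-substitution yields 517·(7) + 451·(-8) = 11, so one solution is m = 7·5 = 35, n = -8·5 = -40.
Solutions in m differ by 451/11 = 41; the one in [0, 41) is 35 mod 41 = 35.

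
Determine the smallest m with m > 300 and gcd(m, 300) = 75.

375

gcd(m, 300) = 75 forces 75 | m; write m = 75s. Then gcd(75s, 75·4) = 75·gcd(s, 4), so need gcd(s, 4) = 1.
75s > 300 gives s ≥ 5. The least s ≥ 5 coprime to 4 is 5, so m = 75·5 = 375.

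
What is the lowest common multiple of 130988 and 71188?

179322572

gcd first: 130988 = 1·71188 + 59800; 71188 = 1·59800 + 11388; 59800 = 5·11388 + 2860; 11388 = 3·2860 + 2808; 2860 = 1·2808 + 52; 2808 = 54·52 + 0 → gcd = 52
lcm = 130988·71188/gcd = 9324773744/52 = 179322572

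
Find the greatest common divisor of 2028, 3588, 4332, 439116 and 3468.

gcd(2028, 3588): 3588 = 1·2028 + 1560; 2028 = 1·1560 + 468; 1560 = 3·468 + 156; 468 = 3·156 + 0 → 156
gcd(156, 4332): 4332 = 27·156 + 120; 156 = 1·120 + 36; 120 = 3·36 + 12; 36 = 3·12 + 0 → 12
gcd(12, 439116): 439116 = 36593·12 + 0 → 12
gcd(12, 3468): 3468 = 289·12 + 0 → 12

12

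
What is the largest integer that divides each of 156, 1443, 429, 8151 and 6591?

gcd(156, 1443): 1443 = 9·156 + 39; 156 = 4·39 + 0 → 39
gcd(39, 429): 429 = 11·39 + 0 → 39
gcd(39, 8151): 8151 = 209·39 + 0 → 39
gcd(39, 6591): 6591 = 169·39 + 0 → 39

39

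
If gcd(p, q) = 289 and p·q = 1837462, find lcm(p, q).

6358

For any two positive integers, gcd × lcm equals their product. Hence lcm = 1837462 / 289 = 6358.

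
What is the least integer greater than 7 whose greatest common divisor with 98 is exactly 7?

Multiples of 7 above 7: 7·2, 7·3, … . Need the cofactor coprime to 98/7 = 14.
Checking s = 2, 3, … the first with gcd(s, 14) = 1 is s = 3, giving 21.

21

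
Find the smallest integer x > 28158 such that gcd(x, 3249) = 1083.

30324

3249 = 1083·3. Any x with gcd(x, 3249) = 1083 is a multiple of 1083, say 1083s, with s coprime to 3.
Need s > 28158/1083, so s ≥ 27. First s ≥ 27 with gcd(s, 3) = 1 is s = 28. Thus x = 1083·28 = 30324.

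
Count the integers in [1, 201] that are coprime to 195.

Prime factors of 195: 3, 5, 13. Count integers ≤ 201 divisible by none of them.
By inclusion–exclusion: 201 − ⌊201/3⌋ − ⌊201/5⌋ − ⌊201/13⌋ + ⌊201/15⌋ + ⌊201/39⌋ + ⌊201/65⌋ − ⌊201/195⌋ = 99.

99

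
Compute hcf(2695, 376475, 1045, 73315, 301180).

2695 = 5 · 7² · 11; 376475 = 5² · 11 · 37²; 1045 = 5 · 11 · 19; 73315 = 5 · 11 · 31 · 43; 301180 = 2² · 5 · 11 · 37²
gcd takes min exponent of each prime: 5 · 11 = 55

55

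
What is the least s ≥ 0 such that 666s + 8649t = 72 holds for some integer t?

Reduce mod 8649: 666s ≡ 72 (mod 8649). With g = gcd(666, 8649) = 9 dividing 72, divide through: 74s ≡ 8 (mod 961).
Since gcd(74, 961) = 1, s ≡ 8·(74)⁻¹ ≡ 104 (mod 961). Smallest non-negative: 104.

104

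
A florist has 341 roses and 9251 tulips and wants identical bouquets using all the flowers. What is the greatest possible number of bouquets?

341 = 11 · 31
9251 = 11 · 29²
Common: 11 = 11

11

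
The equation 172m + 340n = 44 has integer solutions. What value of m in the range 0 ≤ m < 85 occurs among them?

22

gcd(172, 340) = 4 (Euclid: 340 = 1·172 + 168; 172 = 1·168 + 4; 168 = 42·4 + 0), and 4 | 44.
Extended Euclid: 172·(2) + 340·(-1) = 4. Scale by 11: m₀ = 22.
General solution m = m₀ + 85t; reducing mod 85 gives m = 22 (and n = -11).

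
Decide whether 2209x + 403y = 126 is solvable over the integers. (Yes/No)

Yes

gcd(2209, 403): 2209 = 5·403 + 194; 403 = 2·194 + 15; 194 = 12·15 + 14; 15 = 1·14 + 1; 14 = 14·1 + 0 → 1
1 divides 126, so a solution exists.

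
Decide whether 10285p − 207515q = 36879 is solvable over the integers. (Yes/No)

No

gcd(10285, 207515): 207515 = 20·10285 + 1815; 10285 = 5·1815 + 1210; 1815 = 1·1210 + 605; 1210 = 2·605 + 0 → 605
605 does not divide 36879, so a solution does not exist.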